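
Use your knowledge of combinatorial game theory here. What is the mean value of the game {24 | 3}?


Game = {24 | 3}, a switch {a | b} with numbers a > b.
Its thermograph has left wall a - t and right wall b + t, which meet at t = (a - b)/2, where both equal (a + b)/2. So the mast (mean value) is at (a + b)/2.
Mean = (24 + (3))/2 = 27/2 = 27/2

27/2


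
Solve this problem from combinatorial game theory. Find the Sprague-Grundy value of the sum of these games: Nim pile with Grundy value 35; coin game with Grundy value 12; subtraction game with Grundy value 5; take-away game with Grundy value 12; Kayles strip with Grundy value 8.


By the Sprague-Grundy theorem, the Grundy value of a sum of games is the XOR of individual Grundy values.
Nim pile: Grundy value = 35. Running XOR: 0 XOR 35 = 35
coin game: Grundy value = 12. Running XOR: 35 XOR 12 = 47
subtraction game: Grundy value = 5. Running XOR: 47 XOR 5 = 42
take-away game: Grundy value = 12. Running XOR: 42 XOR 12 = 38
Kayles strip: Grundy value = 8. Running XOR: 38 XOR 8 = 46
The combined Grundy value is 46.

46


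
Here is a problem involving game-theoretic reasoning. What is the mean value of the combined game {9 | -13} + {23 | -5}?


G1 = {9 | -13}, G2 = {23 | -5}
Each is a switch {a | b} with numbers a > b; its mean value is (a + b)/2, and mean value is additive over game sums: m(G1 + G2) = m(G1) + m(G2).
Mean of G1 = (9 + (-13))/2 = -4/2 = -2
Mean of G2 = (23 + (-5))/2 = 18/2 = 9
Mean of G1 + G2 = -2 + 9 = 7

7


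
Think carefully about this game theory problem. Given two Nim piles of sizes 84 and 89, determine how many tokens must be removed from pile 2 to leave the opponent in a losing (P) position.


Piles: 84 and 89
Current XOR: 84 XOR 89 = 13 (non-zero, so this is an N-position).
To make the XOR zero, we need to find a move that balances the piles.
For pile 2 (size 89): target = 89 XOR 13 = 84
We reduce pile 2 from 89 to 84.
Tokens removed: 89 - 84 = 5
Verification: 84 XOR 84 = 0

5


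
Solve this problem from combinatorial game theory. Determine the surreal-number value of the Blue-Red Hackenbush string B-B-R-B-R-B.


Edges (from ground): B-B-R-B-R-B
By Berlekamp's sign-expansion rule, a Blue-Red Hackenbush stalk has the value of the surreal number whose sign sequence is the edge sequence with B -> + and R -> -.
Sign sequence: ++-+-+
Trace the sign expansion in the surreal number tree, starting from 0:
Edge 1: B (sign +) -> bounds (0, +inf), value = 1
Edge 2: B (sign +) -> bounds (1, +inf), value = 2
Edge 3: R (sign -) -> bounds (1, 2), value = 3/2
Edge 4: B (sign +) -> bounds (3/2, 2), value = 7/4
Edge 5: R (sign -) -> bounds (3/2, 7/4), value = 13/8
Edge 6: B (sign +) -> bounds (13/8, 7/4), value = 27/16
Game value = 27/16

27/16


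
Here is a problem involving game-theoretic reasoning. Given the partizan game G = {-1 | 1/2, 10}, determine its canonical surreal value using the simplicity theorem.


Left options: {-1}, max = -1
Right options: {1/2, 10}, min = 1/2
All options are numbers and max(Left) < min(Right), so by the simplicity theorem the value is the simplest (earliest-born) number strictly between -1 and 1/2.
The only integer strictly between -1 and 1/2 is 0.
No non-integer in the interval can be simpler: if x is a non-integer in the interval, then floor(x) or ceil(x) also lies in the interval (the interval contains an integer), and both are proper prefixes of x's sign expansion, i.e. born earlier. So the game value is 0.
Game value = 0

0


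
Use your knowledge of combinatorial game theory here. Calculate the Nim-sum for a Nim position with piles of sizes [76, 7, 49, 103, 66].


We need the XOR (exclusive or) of all pile sizes.
After XOR-ing pile 1 (size 76): 0 XOR 76 = 76
After XOR-ing pile 2 (size 7): 76 XOR 7 = 75
After XOR-ing pile 3 (size 49): 75 XOR 49 = 122
After XOR-ing pile 4 (size 103): 122 XOR 103 = 29
After XOR-ing pile 5 (size 66): 29 XOR 66 = 95
The Nim-value of this position is 95.

95


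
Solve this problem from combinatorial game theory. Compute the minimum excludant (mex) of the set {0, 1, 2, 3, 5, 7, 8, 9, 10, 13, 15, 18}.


Set = {0, 1, 2, 3, 5, 7, 8, 9, 10, 13, 15, 18}
0 is in the set.
1 is in the set.
2 is in the set.
3 is in the set.
4 is NOT in the set. This is the mex.
mex = 4

4


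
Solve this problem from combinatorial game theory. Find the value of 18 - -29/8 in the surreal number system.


x = 18, y = -29/8
Converting to common denominator: 8
x = 144/8, y = -29/8
x - y = 18 - -29/8 = 173/8

173/8


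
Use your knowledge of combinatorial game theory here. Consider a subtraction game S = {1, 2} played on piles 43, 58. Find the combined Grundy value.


Subtraction set: {1, 2}
For this subtraction set, G(n) = n mod 3 (period = max + 1 = 3).
Pile 1 (size 43): G(43) = 43 mod 3 = 1
Pile 2 (size 58): G(58) = 58 mod 3 = 1
Total Grundy value = XOR of all: 1 XOR 1 = 0

0


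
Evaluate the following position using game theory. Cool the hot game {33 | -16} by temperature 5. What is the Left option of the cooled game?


Original game: {33 | -16} (a switch {a | b} with a > b).
Cooling by t (for t below the temperature (a - b)/2 = 49/2) taxes each move by t: {a | b} cooled by t is {a - t | b + t}.
Cooling amount: t = 5
Cooled Left option: 33 - 5 = 28
Cooled Right option: -16 + 5 = -11
Cooled game: {28 | -11}
Left option = 28

28


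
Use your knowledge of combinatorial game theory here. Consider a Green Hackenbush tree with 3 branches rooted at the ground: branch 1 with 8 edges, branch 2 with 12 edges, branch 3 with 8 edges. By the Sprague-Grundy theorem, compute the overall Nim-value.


The tree has 3 branches from the ground vertex.
In Green Hackenbush, the Nim-value of a simple path of length k is k.
Branch 1: length 8, Nim-value = 8
Branch 2: length 12, Nim-value = 12
Branch 3: length 8, Nim-value = 8
Total Nim-value = XOR of all branch values:
0 XOR 8 = 8
8 XOR 12 = 4
4 XOR 8 = 12
Nim-value of the tree = 12

12


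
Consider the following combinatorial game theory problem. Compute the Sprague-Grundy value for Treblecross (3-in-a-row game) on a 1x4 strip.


Treblecross: place X on empty cells; 3-in-a-row wins.
Playing within two cells of an existing X lets the opponent win at once, so sensible play treats the cells i-2..i+2 around each X as dead. The player left with no safe cell loses, so this is a normal-play take-away game on strips of safe cells.
Placing X at cell i (0-indexed) of a strip of k safe cells leaves independent strips of sizes max(0, i-2) and max(0, k-i-3). Hence G(k) = mex{ G(max(0,i-2)) XOR G(max(0,k-i-3)) : 0 <= i < k }, with G(0) = 0.
G(1): splits (0,0):0^0=0 -> mex({0}) = 1
G(2): splits (0,0):0^0=0 -> mex({0}) = 1
G(3): splits (0,0):0^0=0 -> mex({0}) = 1
G(4): splits (0,1):0^1=1 (0,0):0^0=0 -> mex({0, 1}) = 2
Therefore G(4) = 2.

2


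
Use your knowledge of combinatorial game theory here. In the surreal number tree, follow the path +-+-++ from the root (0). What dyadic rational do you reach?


Sign expansion: +-+-++
Rule: track bounds (lo, hi), initially (-inf, +inf). On '+', the current value becomes lo and we move to the simplest number in (value, hi): value + 1 if hi = +inf, otherwise the midpoint (value + hi)/2. On '-', the current value becomes hi and we move to value - 1 if lo = -inf, otherwise the midpoint (lo + value)/2.
Start at 0.
Step 1: sign = +, move right. Bounds: (0, +inf). Value = 1
Step 2: sign = -, move left. Bounds: (0, 1). Value = 1/2
Step 3: sign = +, move right. Bounds: (1/2, 1). Value = 3/4
Step 4: sign = -, move left. Bounds: (1/2, 3/4). Value = 5/8
Step 5: sign = +, move right. Bounds: (5/8, 3/4). Value = 11/16
Step 6: sign = +, move right. Bounds: (11/16, 3/4). Value = 23/32
The surreal number with sign expansion +-+-++ is 23/32.

23/32


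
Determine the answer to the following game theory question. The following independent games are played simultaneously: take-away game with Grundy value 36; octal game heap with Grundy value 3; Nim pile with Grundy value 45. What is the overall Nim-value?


By the Sprague-Grundy theorem, the Grundy value of a sum of games is the XOR of individual Grundy values.
take-away game: Grundy value = 36. Running XOR: 0 XOR 36 = 36
octal game heap: Grundy value = 3. Running XOR: 36 XOR 3 = 39
Nim pile: Grundy value = 45. Running XOR: 39 XOR 45 = 10
The combined Grundy value is 10.

10


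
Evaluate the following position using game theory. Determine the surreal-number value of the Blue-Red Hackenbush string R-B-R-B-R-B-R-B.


Edges (from ground): R-B-R-B-R-B-R-B
By Berlekamp's sign-expansion rule, a Blue-Red Hackenbush stalk has the value of the surreal number whose sign sequence is the edge sequence with B -> + and R -> -.
Sign sequence: -+-+-+-+
Trace the sign expansion in the surreal number tree, starting from 0:
Edge 1: R (sign -) -> bounds (-inf, 0), value = -1
Edge 2: B (sign +) -> bounds (-1, 0), value = -1/2
Edge 3: R (sign -) -> bounds (-1, -1/2), value = -3/4
Edge 4: B (sign +) -> bounds (-3/4, -1/2), value = -5/8
Edge 5: R (sign -) -> bounds (-3/4, -5/8), value = -11/16
Edge 6: B (sign +) -> bounds (-11/16, -5/8), value = -21/32
Edge 7: R (sign -) -> bounds (-11/16, -21/32), value = -43/64
Edge 8: B (sign +) -> bounds (-43/64, -21/32), value = -85/128
Game value = -85/128

-85/128


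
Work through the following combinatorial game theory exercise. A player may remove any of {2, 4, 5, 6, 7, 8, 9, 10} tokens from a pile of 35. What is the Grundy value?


The subtraction set is S = {2, 4, 5, 6, 7, 8, 9, 10}.
G(k) = mex{ G(k - s) : s in S, s <= k }. We compute iteratively: G(0) = 0.
G(1) = mex({}) = 0
G(2) = mex({0}) = 1
G(3) = mex({0}) = 1
G(4) = mex({0, 1}) = 2
G(5) = mex({0, 1}) = 2
G(6) = mex({0, 1, 2}) = 3
G(7) = mex({0, 1, 2}) = 3
G(8) = mex({0, 1, 2, 3}) = 4
G(9) = mex({0, 1, 2, 3}) = 4
G(10) = mex({0, 1, 2, 3, 4}) = 5
G(11) = mex({0, 1, 2, 3, 4}) = 5
G(12) = mex({1, 2, 3, 4, 5}) = 0
G(13) = mex({1, 2, 3, 4, 5}) = 0
G(14) = mex({0, 2, 3, 4, 5}) = 1
G(15) = mex({0, 2, 3, 4, 5}) = 1
G(16) = mex({0, 1, 3, 4, 5}) = 2
G(17) = mex({0, 1, 3, 4, 5}) = 2
G(18) = mex({0, 1, 2, 4, 5}) = 3
G(19) = mex({0, 1, 2, 4, 5}) = 3
G(20) = mex({0, 1, 2, 3, 5}) = 4
G(21) = mex({0, 1, 2, 3, 5}) = 4
Observe that G(12)..G(21) = 0, 0, 1, 1, 2, 2, 3, 3, 4, 4 repeats G(0)..G(9) = 0, 0, 1, 1, 2, 2, 3, 3, 4, 4.
For k >= max(S) = 10, G(k) is determined by the previous 10 values G(k-10)..G(k-1); a window of 10 consecutive values has recurred shifted by 12, so by induction G(k + 12) = G(k) for all k >= 0: the sequence is periodic from the start with period 12.
One period: G(0..11) = 0, 0, 1, 1, 2, 2, 3, 3, 4, 4, 5, 5.
35 mod 12 = 11, so G(35) = G(11) = 5.

5


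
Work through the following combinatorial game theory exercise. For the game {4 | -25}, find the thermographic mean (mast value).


Game = {4 | -25}, a switch {a | b} with numbers a > b.
Its thermograph has left wall a - t and right wall b + t, which meet at t = (a - b)/2, where both equal (a + b)/2. So the mast (mean value) is at (a + b)/2.
Mean = (4 + (-25))/2 = -21/2 = -21/2

-21/2


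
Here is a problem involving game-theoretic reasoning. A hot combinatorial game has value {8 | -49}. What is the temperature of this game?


The game is {8 | -49}, a switch {a | b} with numbers a > b.
Cooling {a | b} by t gives {a - t | b + t}, which stops being hot when a - t = b + t, i.e. at t = (a - b)/2. So the temperature of a switch is (a - b)/2.
Temperature = (Left option - Right option) / 2
= (8 - (-49)) / 2
= 57 / 2
= 57/2

57/2


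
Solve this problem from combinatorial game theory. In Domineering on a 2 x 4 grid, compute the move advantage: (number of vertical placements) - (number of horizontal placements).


Board is 2 x 4 (rows x cols).
Left (vertical) placements: (rows-1) * cols = 1 * 4 = 4
Right (horizontal) placements: rows * (cols-1) = 2 * 3 = 6
Advantage = Left - Right = 4 - 6 = -2

-2


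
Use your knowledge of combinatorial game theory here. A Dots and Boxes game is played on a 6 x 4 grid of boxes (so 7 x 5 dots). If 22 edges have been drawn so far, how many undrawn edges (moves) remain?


Grid: 6 x 4 boxes, i.e. 7 rows and 5 columns of dots.
Horizontal edges: (rows + 1) * cols = 7 * 4 = 28
Vertical edges: rows * (cols + 1) = 6 * 5 = 30
Total edges: 28 + 30 = 58
Edges drawn: 22
Remaining: 58 - 22 = 36

36


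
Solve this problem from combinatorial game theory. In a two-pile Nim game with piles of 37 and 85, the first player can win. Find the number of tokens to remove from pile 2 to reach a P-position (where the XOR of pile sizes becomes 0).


Piles: 37 and 85
Current XOR: 37 XOR 85 = 112 (non-zero, so this is an N-position).
To make the XOR zero, we need to find a move that balances the piles.
For pile 2 (size 85): target = 85 XOR 112 = 37
We reduce pile 2 from 85 to 37.
Tokens removed: 85 - 37 = 48
Verification: 37 XOR 37 = 0

48


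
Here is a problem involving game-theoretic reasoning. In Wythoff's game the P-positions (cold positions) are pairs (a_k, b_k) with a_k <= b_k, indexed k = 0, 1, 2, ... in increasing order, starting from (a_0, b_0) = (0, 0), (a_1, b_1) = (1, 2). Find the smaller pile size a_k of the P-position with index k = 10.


By Wythoff's theorem, a_k = floor(k * phi) and b_k = floor(k * phi^2) = a_k + k, where phi = (1 + sqrt(5))/2 is the golden ratio.
phi = (1 + sqrt(5))/2 = 1.618034
k = 10
k * phi = 10 * 1.618034 = 16.180340
a_10 = floor(k * phi) = 16

16


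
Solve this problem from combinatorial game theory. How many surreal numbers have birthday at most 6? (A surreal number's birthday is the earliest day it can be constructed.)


Day 0: {|} = 0 is born. Count = 1.
Day n: the number of surreal numbers born by day n is 2^(n+1) - 1.
By day 0: 2^1 - 1 = 1
By day 1: 2^2 - 1 = 3
By day 2: 2^3 - 1 = 7
By day 3: 2^4 - 1 = 15
By day 4: 2^5 - 1 = 31
By day 5: 2^6 - 1 = 63
By day 6: 2^7 - 1 = 127
By day 6: 127 surreal numbers.

127


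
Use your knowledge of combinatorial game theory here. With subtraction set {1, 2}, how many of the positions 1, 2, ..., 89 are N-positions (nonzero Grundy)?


Subtraction set S = {1, 2}, so G(n) = n mod 3.
G(n) = 0 when n is a multiple of 3.
Multiples of 3 in [1, 89]: 29
N-positions (nonzero Grundy) = 89 - 29 = 60

60


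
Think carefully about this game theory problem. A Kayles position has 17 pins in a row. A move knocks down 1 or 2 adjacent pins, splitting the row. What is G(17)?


Kayles: a move removes 1 or 2 adjacent pins from a contiguous row.
Removing pins from a row of k leaves two independent rows (a, b) with a + b = k - 1 (one pin) or a + b = k - 2 (two pins); an end removal gives a = 0.
By Sprague-Grundy, G(k) = mex{ G(a) XOR G(b) } over all these splits. G(0) = 0.
G(1): splits (0,0):0^0=0 -> mex({0}) = 1
G(2): splits (0,1):0^1=1 (0,0):0^0=0 -> mex({0, 1}) = 2
G(3): splits (0,2):0^2=2 (1,1):1^1=0 (0,1):0^1=1 -> mex({0, 1, 2}) = 3
G(4): splits (0,3):0^3=3 (1,2):1^2=3 (0,2):0^2=2 (1,1):1^1=0 -> mex({0, 2, 3}) = 1
G(5): splits (0,4):0^1=1 (1,3):1^3=2 (2,2):2^2=0 (0,3):0^3=3 (1,2):1^2=3 -> mex({0, 1, 2, 3}) = 4
G(6) = mex({0, 1, 2, 4}) = 3
G(7) = mex({0, 1, 3, 4, 5}) = 2
G(8) = mex({0, 2, 3, 5, 6}) = 1
G(9) = mex({0, 1, 2, 3, 6, 7}) = 4
G(10) = mex({0, 1, 3, 4, 5, 7}) = 2
G(11) = mex({0, 1, 2, 3, 4, 5}) = 6
G(12) = mex({0, 1, 2, 3, 5, 6, 7}) = 4
G(13) = mex({0, 2, 3, 4, 6, 7}) = 1
G(14) = mex({0, 1, 4, 5, 6, 7}) = 2
G(15) = mex({0, 1, 2, 3, 4, 5, 6}) = 7
G(16) = mex({0, 2, 3, 5, 6, 7}) = 1
G(17) = mex({0, 1, 2, 3, 5, 6, 7}) = 4
Therefore G(17) = 4.

4


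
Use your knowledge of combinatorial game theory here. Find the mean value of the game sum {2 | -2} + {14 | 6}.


G1 = {2 | -2}, G2 = {14 | 6}
Each is a switch {a | b} with numbers a > b; its mean value is (a + b)/2, and mean value is additive over game sums: m(G1 + G2) = m(G1) + m(G2).
Mean of G1 = (2 + (-2))/2 = 0/2 = 0
Mean of G2 = (14 + (6))/2 = 20/2 = 10
Mean of G1 + G2 = 0 + 10 = 10

10


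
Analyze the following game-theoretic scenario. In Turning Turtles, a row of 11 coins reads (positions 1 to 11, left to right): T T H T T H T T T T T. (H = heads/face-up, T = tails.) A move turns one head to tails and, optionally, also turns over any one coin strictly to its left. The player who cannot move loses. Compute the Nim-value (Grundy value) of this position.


Coins: T T H T T H T T T T T
Key fact: a single head at position k behaves exactly like a Nim heap of size k (turning it to T and optionally flipping a coin at j < k corresponds to moving the heap from k to j, or to 0), and heads combine as a disjunctive sum (two heads at the same place would cancel, matching j XOR j = 0). So the Nim-value is the XOR of the 1-indexed positions of the heads.
Face-up positions (1-indexed): [3, 6]
XOR 0 with 3: 0 XOR 3 = 3
XOR 3 with 6: 3 XOR 6 = 5
Nim-value = 5

5


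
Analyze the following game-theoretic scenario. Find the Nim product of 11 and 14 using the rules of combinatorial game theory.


Nim multiplication is bilinear over XOR: (u XOR v) * w = (u*w) XOR (v*w).
So we split each operand into its bit components and XOR the pairwise Nim products.
11 = 1 + 2 + 8 (as XOR of powers of 2).
14 = 2 + 4 + 8 (as XOR of powers of 2).
Using the standard Nim-product table on single bits:
  2*2 = 3,   2*4 = 8,   2*8 = 12,
  4*4 = 6,   4*8 = 11,  8*8 = 13,
and  1*x = x (identity), k*l = l*k (commutative).
Pairwise Nim products:
  1 * 2 = 2
  1 * 4 = 4
  1 * 8 = 8
  2 * 2 = 3
  2 * 4 = 8
  2 * 8 = 12
  8 * 2 = 12
  8 * 4 = 11
  8 * 8 = 13
XOR them: 2 XOR 4 XOR 8 XOR 3 XOR 8 XOR 12 XOR 12 XOR 11 XOR 13 = 3.
Result: 11 * 14 = 3 (in Nim).

3


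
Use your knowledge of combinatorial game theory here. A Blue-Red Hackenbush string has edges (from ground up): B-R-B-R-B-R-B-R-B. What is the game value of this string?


Edges (from ground): B-R-B-R-B-R-B-R-B
By Berlekamp's sign-expansion rule, a Blue-Red Hackenbush stalk has the value of the surreal number whose sign sequence is the edge sequence with B -> + and R -> -.
Sign sequence: +-+-+-+-+
Trace the sign expansion in the surreal number tree, starting from 0:
Edge 1: B (sign +) -> bounds (0, +inf), value = 1
Edge 2: R (sign -) -> bounds (0, 1), value = 1/2
Edge 3: B (sign +) -> bounds (1/2, 1), value = 3/4
Edge 4: R (sign -) -> bounds (1/2, 3/4), value = 5/8
Edge 5: B (sign +) -> bounds (5/8, 3/4), value = 11/16
Edge 6: R (sign -) -> bounds (5/8, 11/16), value = 21/32
Edge 7: B (sign +) -> bounds (21/32, 11/16), value = 43/64
Edge 8: R (sign -) -> bounds (21/32, 43/64), value = 85/128
Edge 9: B (sign +) -> bounds (85/128, 43/64), value = 171/256
Game value = 171/256

171/256


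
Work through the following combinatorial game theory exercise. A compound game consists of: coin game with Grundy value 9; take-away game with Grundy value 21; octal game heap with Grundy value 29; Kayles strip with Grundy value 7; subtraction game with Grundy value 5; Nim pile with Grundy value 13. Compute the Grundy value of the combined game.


By the Sprague-Grundy theorem, the Grundy value of a sum of games is the XOR of individual Grundy values.
coin game: Grundy value = 9. Running XOR: 0 XOR 9 = 9
take-away game: Grundy value = 21. Running XOR: 9 XOR 21 = 28
octal game heap: Grundy value = 29. Running XOR: 28 XOR 29 = 1
Kayles strip: Grundy value = 7. Running XOR: 1 XOR 7 = 6
subtraction game: Grundy value = 5. Running XOR: 6 XOR 5 = 3
Nim pile: Grundy value = 13. Running XOR: 3 XOR 13 = 14
The combined Grundy value is 14.

14


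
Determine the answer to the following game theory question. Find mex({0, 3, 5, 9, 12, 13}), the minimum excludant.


Set = {0, 3, 5, 9, 12, 13}
0 is in the set.
1 is NOT in the set. This is the mex.
mex = 1

1


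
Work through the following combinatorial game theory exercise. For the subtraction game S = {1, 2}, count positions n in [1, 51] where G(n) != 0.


Subtraction set S = {1, 2}, so G(n) = n mod 3.
G(n) = 0 when n is a multiple of 3.
Multiples of 3 in [1, 51]: 17
N-positions (nonzero Grundy) = 51 - 17 = 34

34


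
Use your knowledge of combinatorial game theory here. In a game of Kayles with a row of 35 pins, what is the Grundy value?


Kayles: a move removes 1 or 2 adjacent pins from a contiguous row.
Removing pins from a row of k leaves two independent rows (a, b) with a + b = k - 1 (one pin) or a + b = k - 2 (two pins); an end removal gives a = 0.
By Sprague-Grundy, G(k) = mex{ G(a) XOR G(b) } over all these splits. G(0) = 0.
G(1): splits (0,0):0^0=0 -> mex({0}) = 1
G(2): splits (0,1):0^1=1 (0,0):0^0=0 -> mex({0, 1}) = 2
G(3): splits (0,2):0^2=2 (1,1):1^1=0 (0,1):0^1=1 -> mex({0, 1, 2}) = 3
G(4): splits (0,3):0^3=3 (1,2):1^2=3 (0,2):0^2=2 (1,1):1^1=0 -> mex({0, 2, 3}) = 1
G(5): splits (0,4):0^1=1 (1,3):1^3=2 (2,2):2^2=0 (0,3):0^3=3 (1,2):1^2=3 -> mex({0, 1, 2, 3}) = 4
G(6) = mex({0, 1, 2, 4}) = 3
G(7) = mex({0, 1, 3, 4, 5}) = 2
G(8) = mex({0, 2, 3, 5, 6}) = 1
G(9) = mex({0, 1, 2, 3, 6, 7}) = 4
G(10) = mex({0, 1, 3, 4, 5, 7}) = 2
G(11) = mex({0, 1, 2, 3, 4, 5}) = 6
G(12) = mex({0, 1, 2, 3, 5, 6, 7}) = 4
G(13) = mex({0, 2, 3, 4, 6, 7}) = 1
G(14) = mex({0, 1, 4, 5, 6, 7}) = 2
G(15) = mex({0, 1, 2, 3, 4, 5, 6}) = 7
G(16) = mex({0, 2, 3, 5, 6, 7}) = 1
G(17) = mex({0, 1, 2, 3, 5, 6, 7}) = 4
G(18) = mex({0, 1, 2, 4, 5, 6}) = 3
G(19) = mex({0, 1, 3, 4, 5, 7}) = 2
G(20) = mex({0, 2, 3, 4, 5, 6, 7}) = 1
G(21) = mex({0, 1, 2, 3, 5, 6, 7}) = 4
G(22) = mex({0, 1, 2, 3, 4, 5, 7}) = 6
G(23) = mex({0, 1, 2, 3, 4, 5, 6}) = 7
G(24) = mex({0, 1, 2, 3, 5, 6, 7}) = 4
G(25) = mex({0, 2, 3, 4, 6, 7}) = 1
G(26) = mex({0, 1, 3, 4, 5, 6, 7}) = 2
G(27) = mex({0, 1, 2, 3, 4, 5, 6, 7}) = 8
G(28) = mex({0, 1, 2, 3, 4, 6, 7, 8}) = 5
G(29) = mex({0, 1, 2, 3, 5, 6, 7, 8, 9}) = 4
G(30) = mex({0, 1, 2, 3, 4, 5, 6, 9, 10}) = 7
G(31) = mex({0, 1, 3, 4, 5, 7, 10, 11}) = 2
G(32) = mex({0, 2, 3, 4, 5, 6, 7, 9, 11}) = 1
G(33) = mex({0, 1, 2, 3, 4, 5, 6, 7, 9, 12}) = 8
G(34) = mex({0, 1, 2, 3, 4, 5, 7, 8, 11, 12}) = 6
G(35) = mex({0, 1, 2, 3, 4, 5, 6, 8, 9, 10, 11}) = 7
Therefore G(35) = 7.

7


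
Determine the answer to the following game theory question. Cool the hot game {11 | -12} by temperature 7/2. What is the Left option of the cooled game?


Original game: {11 | -12} (a switch {a | b} with a > b).
Cooling by t (for t below the temperature (a - b)/2 = 23/2) taxes each move by t: {a | b} cooled by t is {a - t | b + t}.
Cooling amount: t = 7/2
Cooled Left option: 11 - 7/2 = 15/2
Cooled Right option: -12 + 7/2 = -17/2
Cooled game: {15/2 | -17/2}
Left option = 15/2

15/2


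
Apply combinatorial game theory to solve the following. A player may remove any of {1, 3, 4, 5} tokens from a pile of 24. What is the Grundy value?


The subtraction set is S = {1, 3, 4, 5}.
G(k) = mex{ G(k - s) : s in S, s <= k }. We compute iteratively: G(0) = 0.
G(1) = mex({0}) = 1
G(2) = mex({1}) = 0
G(3) = mex({0}) = 1
G(4) = mex({0, 1}) = 2
G(5) = mex({0, 1, 2}) = 3
G(6) = mex({0, 1, 3}) = 2
G(7) = mex({0, 1, 2}) = 3
G(8) = mex({1, 2, 3}) = 0
G(9) = mex({0, 2, 3}) = 1
G(10) = mex({1, 2, 3}) = 0
G(11) = mex({0, 2, 3}) = 1
G(12) = mex({0, 1, 3}) = 2
Observe that G(8)..G(12) = 0, 1, 0, 1, 2 repeats G(0)..G(4) = 0, 1, 0, 1, 2.
For k >= max(S) = 5, G(k) is determined by the previous 5 values G(k-5)..G(k-1); a window of 5 consecutive values has recurred shifted by 8, so by induction G(k + 8) = G(k) for all k >= 0: the sequence is periodic from the start with period 8.
One period: G(0..7) = 0, 1, 0, 1, 2, 3, 2, 3.
24 mod 8 = 0, so G(24) = G(0) = 0.

0


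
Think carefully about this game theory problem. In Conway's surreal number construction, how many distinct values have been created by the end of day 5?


Day 0: {|} = 0 is born. Count = 1.
Day n: the number of surreal numbers born by day n is 2^(n+1) - 1.
By day 0: 2^1 - 1 = 1
By day 1: 2^2 - 1 = 3
By day 2: 2^3 - 1 = 7
By day 3: 2^4 - 1 = 15
By day 4: 2^5 - 1 = 31
By day 5: 2^6 - 1 = 63
By day 5: 63 surreal numbers.

63


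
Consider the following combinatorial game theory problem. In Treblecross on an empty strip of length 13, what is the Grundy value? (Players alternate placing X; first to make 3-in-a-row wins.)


Treblecross: place X on empty cells; 3-in-a-row wins.
Playing within two cells of an existing X lets the opponent win at once, so sensible play treats the cells i-2..i+2 around each X as dead. The player left with no safe cell loses, so this is a normal-play take-away game on strips of safe cells.
Placing X at cell i (0-indexed) of a strip of k safe cells leaves independent strips of sizes max(0, i-2) and max(0, k-i-3). Hence G(k) = mex{ G(max(0,i-2)) XOR G(max(0,k-i-3)) : 0 <= i < k }, with G(0) = 0.
G(1): splits (0,0):0^0=0 -> mex({0}) = 1
G(2): splits (0,0):0^0=0 -> mex({0}) = 1
G(3): splits (0,0):0^0=0 -> mex({0}) = 1
G(4): splits (0,1):0^1=1 (0,0):0^0=0 -> mex({0, 1}) = 2
G(5): splits (0,2):0^1=1 (0,1):0^1=1 (0,0):0^0=0 -> mex({0, 1}) = 2
G(6) = mex({1}) = 0
G(7) = mex({0, 1, 2}) = 3
G(8) = mex({0, 1, 2}) = 3
G(9) = mex({0, 2}) = 1
G(10) = mex({0, 2, 3}) = 1
G(11) = mex({0, 3}) = 1
G(12) = mex({1, 3}) = 0
G(13) = mex({0, 1, 2, 3}) = 4
Therefore G(13) = 4.

4


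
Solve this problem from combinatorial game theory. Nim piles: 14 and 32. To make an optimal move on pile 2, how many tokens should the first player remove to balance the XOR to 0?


Piles: 14 and 32
Current XOR: 14 XOR 32 = 46 (non-zero, so this is an N-position).
To make the XOR zero, we need to find a move that balances the piles.
For pile 2 (size 32): target = 32 XOR 46 = 14
We reduce pile 2 from 32 to 14.
Tokens removed: 32 - 14 = 18
Verification: 14 XOR 14 = 0

18


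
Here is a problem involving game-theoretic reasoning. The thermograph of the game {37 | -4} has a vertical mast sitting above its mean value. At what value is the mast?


Game = {37 | -4}, a switch {a | b} with numbers a > b.
Its thermograph has left wall a - t and right wall b + t, which meet at t = (a - b)/2, where both equal (a + b)/2. So the mast (mean value) is at (a + b)/2.
Mean = (37 + (-4))/2 = 33/2 = 33/2

33/2


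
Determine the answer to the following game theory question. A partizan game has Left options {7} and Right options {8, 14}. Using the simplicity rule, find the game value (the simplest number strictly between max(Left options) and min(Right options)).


Left options: {7}, max = 7
Right options: {8, 14}, min = 8
All options are numbers and max(Left) < min(Right), so by the simplicity theorem the value is the simplest (earliest-born) number strictly between 7 and 8.
No integer lies strictly between 7 and 8, so the value is the dyadic rational m/2^k in the interval with the smallest k (then m odd); search k = 1, 2, ...:
Denominator 2: 15/2 lies strictly between 7 and 8 -- found.
The simplest number in the interval is 15/2.
Game value = 15/2

15/2


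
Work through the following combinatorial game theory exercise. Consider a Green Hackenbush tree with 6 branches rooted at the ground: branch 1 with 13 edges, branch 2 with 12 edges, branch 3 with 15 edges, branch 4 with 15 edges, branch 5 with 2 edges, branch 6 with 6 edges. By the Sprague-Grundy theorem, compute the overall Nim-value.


The tree has 6 branches from the ground vertex.
In Green Hackenbush, the Nim-value of a simple path of length k is k.
Branch 1: length 13, Nim-value = 13
Branch 2: length 12, Nim-value = 12
Branch 3: length 15, Nim-value = 15
Branch 4: length 15, Nim-value = 15
Branch 5: length 2, Nim-value = 2
Branch 6: length 6, Nim-value = 6
Total Nim-value = XOR of all branch values:
0 XOR 13 = 13
13 XOR 12 = 1
1 XOR 15 = 14
14 XOR 15 = 1
1 XOR 2 = 3
3 XOR 6 = 5
Nim-value of the tree = 5

5


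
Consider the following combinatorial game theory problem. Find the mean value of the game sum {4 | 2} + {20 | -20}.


G1 = {4 | 2}, G2 = {20 | -20}
Each is a switch {a | b} with numbers a > b; its mean value is (a + b)/2, and mean value is additive over game sums: m(G1 + G2) = m(G1) + m(G2).
Mean of G1 = (4 + (2))/2 = 6/2 = 3
Mean of G2 = (20 + (-20))/2 = 0/2 = 0
Mean of G1 + G2 = 3 + 0 = 3

3


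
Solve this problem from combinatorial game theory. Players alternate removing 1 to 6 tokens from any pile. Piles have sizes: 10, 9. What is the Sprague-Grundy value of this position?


Subtraction set: {1, 2, 3, 4, 5, 6}
For this subtraction set, G(n) = n mod 7 (period = max + 1 = 7).
Pile 1 (size 10): G(10) = 10 mod 7 = 3
Pile 2 (size 9): G(9) = 9 mod 7 = 2
Total Grundy value = XOR of all: 3 XOR 2 = 1

1


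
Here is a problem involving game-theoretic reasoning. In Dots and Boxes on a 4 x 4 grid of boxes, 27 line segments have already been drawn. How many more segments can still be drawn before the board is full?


Grid: 4 x 4 boxes, i.e. 5 rows and 5 columns of dots.
Horizontal edges: (rows + 1) * cols = 5 * 4 = 20
Vertical edges: rows * (cols + 1) = 4 * 5 = 20
Total edges: 20 + 20 = 40
Edges drawn: 27
Remaining: 40 - 27 = 13

13


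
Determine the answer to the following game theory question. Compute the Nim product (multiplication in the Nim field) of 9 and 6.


Nim multiplication is bilinear over XOR: (u XOR v) * w = (u*w) XOR (v*w).
So we split each operand into its bit components and XOR the pairwise Nim products.
9 = 1 + 8 (as XOR of powers of 2).
6 = 2 + 4 (as XOR of powers of 2).
Using the standard Nim-product table on single bits:
  2*2 = 3,   2*4 = 8,   2*8 = 12,
  4*4 = 6,   4*8 = 11,  8*8 = 13,
and  1*x = x (identity), k*l = l*k (commutative).
Pairwise Nim products:
  1 * 2 = 2
  1 * 4 = 4
  8 * 2 = 12
  8 * 4 = 11
XOR them: 2 XOR 4 XOR 12 XOR 11 = 1.
Result: 9 * 6 = 1 (in Nim).

1


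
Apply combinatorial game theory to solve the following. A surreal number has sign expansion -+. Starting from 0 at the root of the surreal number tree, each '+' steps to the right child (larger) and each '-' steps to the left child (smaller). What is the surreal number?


Sign expansion: -+
Rule: track bounds (lo, hi), initially (-inf, +inf). On '+', the current value becomes lo and we move to the simplest number in (value, hi): value + 1 if hi = +inf, otherwise the midpoint (value + hi)/2. On '-', the current value becomes hi and we move to value - 1 if lo = -inf, otherwise the midpoint (lo + value)/2.
Start at 0.
Step 1: sign = -, move left. Bounds: (-inf, 0). Value = -1
Step 2: sign = +, move right. Bounds: (-1, 0). Value = -1/2
The surreal number with sign expansion -+ is -1/2.

-1/2


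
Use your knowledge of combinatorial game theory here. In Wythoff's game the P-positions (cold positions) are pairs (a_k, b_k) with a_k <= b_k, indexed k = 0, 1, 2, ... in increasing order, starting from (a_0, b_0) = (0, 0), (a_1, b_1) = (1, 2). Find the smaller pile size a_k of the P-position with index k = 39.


By Wythoff's theorem, a_k = floor(k * phi) and b_k = floor(k * phi^2) = a_k + k, where phi = (1 + sqrt(5))/2 is the golden ratio.
phi = (1 + sqrt(5))/2 = 1.618034
k = 39
k * phi = 39 * 1.618034 = 63.103326
a_39 = floor(k * phi) = 63

63


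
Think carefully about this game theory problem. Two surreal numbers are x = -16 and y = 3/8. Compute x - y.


x = -16, y = 3/8
Converting to common denominator: 8
x = -128/8, y = 3/8
x - y = -16 - 3/8 = -131/8

-131/8


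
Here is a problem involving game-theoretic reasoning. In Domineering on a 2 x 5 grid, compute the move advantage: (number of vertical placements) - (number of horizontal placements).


Board is 2 x 5 (rows x cols).
Left (vertical) placements: (rows-1) * cols = 1 * 5 = 5
Right (horizontal) placements: rows * (cols-1) = 2 * 4 = 8
Advantage = Left - Right = 5 - 8 = -3

-3


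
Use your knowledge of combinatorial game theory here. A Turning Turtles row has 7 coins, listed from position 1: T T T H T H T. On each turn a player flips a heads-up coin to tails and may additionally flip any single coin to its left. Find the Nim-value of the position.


Coins: T T T H T H T
Key fact: a single head at position k behaves exactly like a Nim heap of size k (turning it to T and optionally flipping a coin at j < k corresponds to moving the heap from k to j, or to 0), and heads combine as a disjunctive sum (two heads at the same place would cancel, matching j XOR j = 0). So the Nim-value is the XOR of the 1-indexed positions of the heads.
Face-up positions (1-indexed): [4, 6]
XOR 0 with 4: 0 XOR 4 = 4
XOR 4 with 6: 4 XOR 6 = 2
Nim-value = 2

2


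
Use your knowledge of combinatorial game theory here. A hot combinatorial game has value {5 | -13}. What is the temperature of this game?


The game is {5 | -13}, a switch {a | b} with numbers a > b.
Cooling {a | b} by t gives {a - t | b + t}, which stops being hot when a - t = b + t, i.e. at t = (a - b)/2. So the temperature of a switch is (a - b)/2.
Temperature = (Left option - Right option) / 2
= (5 - (-13)) / 2
= 18 / 2
= 9

9


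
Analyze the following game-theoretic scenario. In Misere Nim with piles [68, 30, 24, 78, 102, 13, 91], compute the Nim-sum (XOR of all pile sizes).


We need the XOR (exclusive or) of all pile sizes.
After XOR-ing pile 1 (size 68): 0 XOR 68 = 68
After XOR-ing pile 2 (size 30): 68 XOR 30 = 90
After XOR-ing pile 3 (size 24): 90 XOR 24 = 66
After XOR-ing pile 4 (size 78): 66 XOR 78 = 12
After XOR-ing pile 5 (size 102): 12 XOR 102 = 106
After XOR-ing pile 6 (size 13): 106 XOR 13 = 103
After XOR-ing pile 7 (size 91): 103 XOR 91 = 60
The Nim-value of this position is 60.

60


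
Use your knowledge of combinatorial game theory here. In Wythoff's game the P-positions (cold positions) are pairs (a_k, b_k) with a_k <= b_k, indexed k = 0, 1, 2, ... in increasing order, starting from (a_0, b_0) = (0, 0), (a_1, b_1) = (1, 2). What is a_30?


By Wythoff's theorem, a_k = floor(k * phi) and b_k = floor(k * phi^2) = a_k + k, where phi = (1 + sqrt(5))/2 is the golden ratio.
phi = (1 + sqrt(5))/2 = 1.618034
k = 30
k * phi = 30 * 1.618034 = 48.541020
a_30 = floor(k * phi) = 48

48


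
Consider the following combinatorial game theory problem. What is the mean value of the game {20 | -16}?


Game = {20 | -16}, a switch {a | b} with numbers a > b.
Its thermograph has left wall a - t and right wall b + t, which meet at t = (a - b)/2, where both equal (a + b)/2. So the mast (mean value) is at (a + b)/2.
Mean = (20 + (-16))/2 = 4/2 = 2

2


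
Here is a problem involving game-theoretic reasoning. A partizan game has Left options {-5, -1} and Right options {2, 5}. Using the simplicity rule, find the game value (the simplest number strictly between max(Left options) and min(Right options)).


Left options: {-5, -1}, max = -1
Right options: {2, 5}, min = 2
All options are numbers and max(Left) < min(Right), so by the simplicity theorem the value is the simplest (earliest-born) number strictly between -1 and 2.
Integers 0 through 1 all lie strictly between -1 and 2.
Among integers, the simplest (lowest birthday = smallest |n|; 0 is born on day 0, +-n on day n) is 0.
No non-integer in the interval can be simpler: if x is a non-integer in the interval, then floor(x) or ceil(x) also lies in the interval (the interval contains an integer), and both are proper prefixes of x's sign expansion, i.e. born earlier. So the game value is 0.
Game value = 0

0


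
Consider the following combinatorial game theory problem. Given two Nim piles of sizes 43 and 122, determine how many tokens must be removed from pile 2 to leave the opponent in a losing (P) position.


Piles: 43 and 122
Current XOR: 43 XOR 122 = 81 (non-zero, so this is an N-position).
To make the XOR zero, we need to find a move that balances the piles.
For pile 2 (size 122): target = 122 XOR 81 = 43
We reduce pile 2 from 122 to 43.
Tokens removed: 122 - 43 = 79
Verification: 43 XOR 43 = 0

79


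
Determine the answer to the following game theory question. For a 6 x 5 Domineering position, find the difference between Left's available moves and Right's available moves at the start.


Board is 6 x 5 (rows x cols).
Left (vertical) placements: (rows-1) * cols = 5 * 5 = 25
Right (horizontal) placements: rows * (cols-1) = 6 * 4 = 24
Advantage = Left - Right = 25 - 24 = 1

1


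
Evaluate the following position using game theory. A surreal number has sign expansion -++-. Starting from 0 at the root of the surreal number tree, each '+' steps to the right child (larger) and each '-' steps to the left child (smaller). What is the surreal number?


Sign expansion: -++-
Rule: track bounds (lo, hi), initially (-inf, +inf). On '+', the current value becomes lo and we move to the simplest number in (value, hi): value + 1 if hi = +inf, otherwise the midpoint (value + hi)/2. On '-', the current value becomes hi and we move to value - 1 if lo = -inf, otherwise the midpoint (lo + value)/2.
Start at 0.
Step 1: sign = -, move left. Bounds: (-inf, 0). Value = -1
Step 2: sign = +, move right. Bounds: (-1, 0). Value = -1/2
Step 3: sign = +, move right. Bounds: (-1/2, 0). Value = -1/4
Step 4: sign = -, move left. Bounds: (-1/2, -1/4). Value = -3/8
The surreal number with sign expansion -++- is -3/8.

-3/8


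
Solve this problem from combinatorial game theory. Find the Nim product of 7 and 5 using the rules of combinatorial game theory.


Nim multiplication is bilinear over XOR: (u XOR v) * w = (u*w) XOR (v*w).
So we split each operand into its bit components and XOR the pairwise Nim products.
7 = 1 + 2 + 4 (as XOR of powers of 2).
5 = 1 + 4 (as XOR of powers of 2).
Using the standard Nim-product table on single bits:
  2*2 = 3,   2*4 = 8,   2*8 = 12,
  4*4 = 6,   4*8 = 11,  8*8 = 13,
and  1*x = x (identity), k*l = l*k (commutative).
Pairwise Nim products:
  1 * 1 = 1
  1 * 4 = 4
  2 * 1 = 2
  2 * 4 = 8
  4 * 1 = 4
  4 * 4 = 6
XOR them: 1 XOR 4 XOR 2 XOR 8 XOR 4 XOR 6 = 13.
Result: 7 * 5 = 13 (in Nim).

13


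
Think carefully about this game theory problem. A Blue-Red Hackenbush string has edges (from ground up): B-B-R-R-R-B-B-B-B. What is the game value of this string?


Edges (from ground): B-B-R-R-R-B-B-B-B
By Berlekamp's sign-expansion rule, a Blue-Red Hackenbush stalk has the value of the surreal number whose sign sequence is the edge sequence with B -> + and R -> -.
Sign sequence: ++---++++
Trace the sign expansion in the surreal number tree, starting from 0:
Edge 1: B (sign +) -> bounds (0, +inf), value = 1
Edge 2: B (sign +) -> bounds (1, +inf), value = 2
Edge 3: R (sign -) -> bounds (1, 2), value = 3/2
Edge 4: R (sign -) -> bounds (1, 3/2), value = 5/4
Edge 5: R (sign -) -> bounds (1, 5/4), value = 9/8
Edge 6: B (sign +) -> bounds (9/8, 5/4), value = 19/16
Edge 7: B (sign +) -> bounds (19/16, 5/4), value = 39/32
Edge 8: B (sign +) -> bounds (39/32, 5/4), value = 79/64
Edge 9: B (sign +) -> bounds (79/64, 5/4), value = 159/128
Game value = 159/128

159/128


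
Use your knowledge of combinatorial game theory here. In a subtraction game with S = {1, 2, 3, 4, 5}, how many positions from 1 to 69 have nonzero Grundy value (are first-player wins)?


Subtraction set S = {1, 2, 3, 4, 5}, so G(n) = n mod 6.
G(n) = 0 when n is a multiple of 6.
Multiples of 6 in [1, 69]: 11
N-positions (nonzero Grundy) = 69 - 11 = 58

58


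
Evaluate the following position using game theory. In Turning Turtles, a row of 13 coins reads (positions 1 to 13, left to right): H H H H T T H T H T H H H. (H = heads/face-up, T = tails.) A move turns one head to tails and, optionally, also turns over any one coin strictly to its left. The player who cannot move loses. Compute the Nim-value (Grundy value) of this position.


Coins: H H H H T T H T H T H H H
Key fact: a single head at position k behaves exactly like a Nim heap of size k (turning it to T and optionally flipping a coin at j < k corresponds to moving the heap from k to j, or to 0), and heads combine as a disjunctive sum (two heads at the same place would cancel, matching j XOR j = 0). So the Nim-value is the XOR of the 1-indexed positions of the heads.
Face-up positions (1-indexed): [1, 2, 3, 4, 7, 9, 11, 12, 13]
XOR 0 with 1: 0 XOR 1 = 1
XOR 1 with 2: 1 XOR 2 = 3
XOR 3 with 3: 3 XOR 3 = 0
XOR 0 with 4: 0 XOR 4 = 4
XOR 4 with 7: 4 XOR 7 = 3
XOR 3 with 9: 3 XOR 9 = 10
XOR 10 with 11: 10 XOR 11 = 1
XOR 1 with 12: 1 XOR 12 = 13
XOR 13 with 13: 13 XOR 13 = 0
Nim-value = 0

0


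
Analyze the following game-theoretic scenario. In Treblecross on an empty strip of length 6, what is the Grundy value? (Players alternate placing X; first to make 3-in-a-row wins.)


Treblecross: place X on empty cells; 3-in-a-row wins.
Playing within two cells of an existing X lets the opponent win at once, so sensible play treats the cells i-2..i+2 around each X as dead. The player left with no safe cell loses, so this is a normal-play take-away game on strips of safe cells.
Placing X at cell i (0-indexed) of a strip of k safe cells leaves independent strips of sizes max(0, i-2) and max(0, k-i-3). Hence G(k) = mex{ G(max(0,i-2)) XOR G(max(0,k-i-3)) : 0 <= i < k }, with G(0) = 0.
G(1): splits (0,0):0^0=0 -> mex({0}) = 1
G(2): splits (0,0):0^0=0 -> mex({0}) = 1
G(3): splits (0,0):0^0=0 -> mex({0}) = 1
G(4): splits (0,1):0^1=1 (0,0):0^0=0 -> mex({0, 1}) = 2
G(5): splits (0,2):0^1=1 (0,1):0^1=1 (0,0):0^0=0 -> mex({0, 1}) = 2
G(6) = mex({1}) = 0
Therefore G(6) = 0.

0
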